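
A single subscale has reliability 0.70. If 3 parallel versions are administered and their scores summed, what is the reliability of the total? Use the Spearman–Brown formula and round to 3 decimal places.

0.875

ρ_k = kρ / (1 + (k−1)ρ) = 3·0.70 / (1 + 2·0.70) = 2.100 / 2.400 = 0.875.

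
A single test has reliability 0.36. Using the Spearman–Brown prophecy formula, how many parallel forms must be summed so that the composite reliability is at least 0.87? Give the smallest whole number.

k ≥ ρ*(1−ρ₁)/(ρ₁(1−ρ*)) = 0.87·0.64 / (0.36·0.13) = 11.897.
Smallest integer k = 12.

12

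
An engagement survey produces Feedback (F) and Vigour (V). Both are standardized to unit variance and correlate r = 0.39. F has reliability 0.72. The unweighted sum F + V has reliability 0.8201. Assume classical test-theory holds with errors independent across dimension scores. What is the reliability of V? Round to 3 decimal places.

0.780

Var(F+V) = 2 + 2·0.39 = 2.780.
True-score variance = ρ_F + ρ_V + 2·0.39, so 0.8201 = (0.72 + ρ_V + 0.78) / 2.780.
ρ_V = 0.8201·2.780 − 0.72 − 0.78 = 0.780.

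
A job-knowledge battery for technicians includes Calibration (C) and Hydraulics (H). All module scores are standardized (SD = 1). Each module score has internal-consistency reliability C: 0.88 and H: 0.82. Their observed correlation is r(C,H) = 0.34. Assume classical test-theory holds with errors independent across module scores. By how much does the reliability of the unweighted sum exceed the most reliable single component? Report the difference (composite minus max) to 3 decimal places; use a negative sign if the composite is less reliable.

0.008

Var(sum) = 2 + 0.68 = 2.68; true-score variance = 1.7 + 0.68 = 2.38; composite reliability = 0.8881.
Max component reliability = 0.8800.
Difference = 0.8881 − 0.8800 = 0.008.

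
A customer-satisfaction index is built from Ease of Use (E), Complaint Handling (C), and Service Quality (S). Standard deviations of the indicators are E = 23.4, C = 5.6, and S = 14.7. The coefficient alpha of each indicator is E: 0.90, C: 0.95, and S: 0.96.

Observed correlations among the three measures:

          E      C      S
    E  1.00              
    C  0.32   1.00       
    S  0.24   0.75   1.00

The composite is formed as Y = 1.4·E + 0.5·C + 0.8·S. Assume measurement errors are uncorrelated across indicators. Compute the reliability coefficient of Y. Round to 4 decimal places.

0.9251

Var(Y) = 1.4²·23.4² + 0.5²·5.6² + 0.8²·14.7² + 2·[0.7·23.4·5.6·0.32 + 1.12·23.4·14.7·0.24 + 0.4·5.6·14.7·0.75] = 1219.36 + 293.022 = 1512.38.
Under uncorrelated errors the observed covariances equal the true-score covariances, so only the own-variance terms attenuate.
True-score variance = [1.4²·23.4²·0.90 + 0.5²·5.6²·0.95 + 0.8²·14.7²·0.96] + 293.022 = 1106.11 + 293.022 = 1399.13.
Reliability = 1399.13 / 1512.38 = 0.9251.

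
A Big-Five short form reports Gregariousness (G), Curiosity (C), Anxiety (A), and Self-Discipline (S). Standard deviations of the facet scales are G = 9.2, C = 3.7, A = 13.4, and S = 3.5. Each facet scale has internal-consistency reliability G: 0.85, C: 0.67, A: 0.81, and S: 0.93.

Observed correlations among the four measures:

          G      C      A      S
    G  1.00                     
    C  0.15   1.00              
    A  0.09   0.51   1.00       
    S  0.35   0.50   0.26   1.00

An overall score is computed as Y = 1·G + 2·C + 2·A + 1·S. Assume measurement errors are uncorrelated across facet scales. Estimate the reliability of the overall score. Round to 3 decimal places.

0.864

Var(Y) = 9.2² + 2²·3.7² + 2²·13.4² + 3.5² + 2·[2·9.2·3.7·0.15 + 2·9.2·13.4·0.09 + 9.2·3.5·0.35 + 4·3.7·13.4·0.51 + 2·3.7·3.5·0.50 + 2·13.4·3.5·0.26] = 869.89 + 364.307 = 1234.2.
With uncorrelated errors the cross-covariances are all true-score covariance, so they carry over unchanged; only the diagonal terms shrink to ρᵢσᵢ².
True-score variance = [9.2²·0.85 + 2²·3.7²·0.67 + 2²·13.4²·0.81 + 3.5²·0.93] + 364.307 = 701.8 + 364.307 = 1066.11.
Reliability = 1066.11 / 1234.2 = 0.864.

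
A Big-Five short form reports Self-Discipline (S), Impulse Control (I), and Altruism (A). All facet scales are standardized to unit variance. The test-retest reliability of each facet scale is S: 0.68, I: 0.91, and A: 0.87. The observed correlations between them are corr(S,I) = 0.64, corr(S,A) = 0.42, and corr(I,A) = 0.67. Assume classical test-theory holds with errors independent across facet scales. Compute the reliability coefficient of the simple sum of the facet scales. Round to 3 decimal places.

Var(S+I+A) = 3 + 2·[0.64 + 0.42 + 0.67] = 3 + 3.46 = 6.46.
Under uncorrelated errors the observed covariances equal the true-score covariances, so only the own-variance terms attenuate.
True-score variance = [0.68 + 0.91 + 0.87] + 3.46 = 2.46 + 3.46 = 5.92.
Reliability = 5.92 / 6.46 = 0.916.

0.916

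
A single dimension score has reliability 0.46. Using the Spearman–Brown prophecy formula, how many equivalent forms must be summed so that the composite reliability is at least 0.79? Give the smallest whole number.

5

k ≥ ρ*(1−ρ₁)/(ρ₁(1−ρ*)) = 0.79·0.54 / (0.46·0.21) = 4.416.
Smallest integer k = 5.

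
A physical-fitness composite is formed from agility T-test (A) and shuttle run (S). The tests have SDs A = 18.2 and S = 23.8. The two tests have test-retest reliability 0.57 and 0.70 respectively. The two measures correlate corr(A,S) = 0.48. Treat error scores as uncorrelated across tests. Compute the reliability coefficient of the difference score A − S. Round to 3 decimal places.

Var(A−S) = 18.2² + 23.8² − 2·18.2·23.8·0.48 = 897.68 − 415.834 = 481.846.
Because errors are independent across components, Cov(Tᵢ,Tⱼ) = Cov(Xᵢ,Xⱼ); the off-diagonal part of the true-score variance is the same as above.
True-score variance = [18.2²·0.57 + 23.8²·0.70] − 415.834 = 585.315 − 415.834 = 169.481.
Reliability = 169.481 / 481.846 = 0.352.

0.352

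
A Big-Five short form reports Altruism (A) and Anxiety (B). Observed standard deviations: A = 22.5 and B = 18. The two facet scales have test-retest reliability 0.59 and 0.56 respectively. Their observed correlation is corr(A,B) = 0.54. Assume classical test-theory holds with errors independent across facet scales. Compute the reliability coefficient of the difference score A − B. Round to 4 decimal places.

Var(A−B) = 22.5² + 18² − 2·22.5·18·0.54 = 830.25 − 437.4 = 392.85.
Under uncorrelated errors the observed covariances equal the true-score covariances, so only the own-variance terms attenuate.
True-score variance = [22.5²·0.59 + 18²·0.56] − 437.4 = 480.128 − 437.4 = 42.7275.
Reliability = 42.7275 / 392.85 = 0.1088.

0.1088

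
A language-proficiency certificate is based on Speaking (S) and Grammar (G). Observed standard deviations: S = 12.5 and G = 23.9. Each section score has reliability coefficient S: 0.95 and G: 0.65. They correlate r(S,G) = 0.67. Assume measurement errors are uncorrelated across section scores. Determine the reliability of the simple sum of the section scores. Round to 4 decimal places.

Var(S+G) = 12.5² + 23.9² + 2·[12.5·23.9·0.67] = 727.46 + 400.325 = 1127.78.
Under uncorrelated errors the observed covariances equal the true-score covariances, so only the own-variance terms attenuate.
True-score variance = [12.5²·0.95 + 23.9²·0.65] + 400.325 = 519.724 + 400.325 = 920.049.
Reliability = 920.049 / 1127.78 = 0.8158.

0.8158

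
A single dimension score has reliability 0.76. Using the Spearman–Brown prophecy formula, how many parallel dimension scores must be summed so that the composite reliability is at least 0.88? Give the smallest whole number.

3

k ≥ ρ*(1−ρ₁)/(ρ₁(1−ρ*)) = 0.88·0.24 / (0.76·0.12) = 2.316.
Smallest integer k = 3.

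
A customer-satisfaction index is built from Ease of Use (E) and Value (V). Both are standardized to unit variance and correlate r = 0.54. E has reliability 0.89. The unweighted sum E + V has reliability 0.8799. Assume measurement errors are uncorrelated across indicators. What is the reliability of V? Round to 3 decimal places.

Var(E+V) = 2 + 2·0.54 = 3.080.
True-score variance = ρ_E + ρ_V + 2·0.54, so 0.8799 = (0.89 + ρ_V + 1.08) / 3.080.
ρ_V = 0.8799·3.080 − 0.89 − 1.08 = 0.740.

0.740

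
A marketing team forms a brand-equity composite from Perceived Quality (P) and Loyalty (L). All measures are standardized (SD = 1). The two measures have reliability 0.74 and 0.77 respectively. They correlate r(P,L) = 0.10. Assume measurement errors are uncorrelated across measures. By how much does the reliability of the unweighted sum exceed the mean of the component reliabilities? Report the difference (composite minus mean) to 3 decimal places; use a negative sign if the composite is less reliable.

Var(sum) = 2 + 0.2 = 2.2; true-score variance = 1.51 + 0.2 = 1.71; composite reliability = 0.7773.
Mean component reliability = 0.7550.
Difference = 0.7773 − 0.7550 = 0.022.

0.022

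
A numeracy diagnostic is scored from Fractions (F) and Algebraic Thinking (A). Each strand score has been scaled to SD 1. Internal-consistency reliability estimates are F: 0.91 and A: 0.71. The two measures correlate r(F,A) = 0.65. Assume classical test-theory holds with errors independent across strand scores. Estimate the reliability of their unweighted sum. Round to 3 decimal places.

0.885

Var(F+A) = 2 + 2·[0.65] = 2 + 1.3 = 3.3.
With uncorrelated errors the cross-covariances are all true-score covariance, so they carry over unchanged; only the diagonal terms shrink to ρᵢσᵢ².
True-score variance = [0.91 + 0.71] + 1.3 = 1.62 + 1.3 = 2.92.
Reliability = 2.92 / 3.3 = 0.885.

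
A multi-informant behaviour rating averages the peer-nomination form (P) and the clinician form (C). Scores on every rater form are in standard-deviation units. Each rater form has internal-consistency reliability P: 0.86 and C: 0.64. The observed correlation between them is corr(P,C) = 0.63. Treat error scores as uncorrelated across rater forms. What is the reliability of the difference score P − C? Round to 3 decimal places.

0.324

Var(P−C) = 1 + 1 − 2·0.63 = 2 − 1.26 = 0.74.
With uncorrelated errors the cross-covariances are all true-score covariance, so they carry over unchanged; only the diagonal terms shrink to ρᵢσᵢ².
True-score variance = [0.86 + 0.64] − 1.26 = 1.5 − 1.26 = 0.24.
Reliability = 0.24 / 0.74 = 0.324.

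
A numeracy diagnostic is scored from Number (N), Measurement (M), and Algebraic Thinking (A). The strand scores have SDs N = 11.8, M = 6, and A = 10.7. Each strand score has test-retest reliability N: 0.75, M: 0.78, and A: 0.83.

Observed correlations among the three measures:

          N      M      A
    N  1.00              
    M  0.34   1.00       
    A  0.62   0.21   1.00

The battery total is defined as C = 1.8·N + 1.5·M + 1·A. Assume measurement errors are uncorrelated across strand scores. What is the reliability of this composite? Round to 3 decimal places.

Var(C) = 1.8²·11.8² + 1.5²·6² + 10.7² + 2·[2.7·11.8·6·0.34 + 1.8·11.8·10.7·0.62 + 1.5·6·10.7·0.21] = 646.628 + 452.247 = 1098.87.
With uncorrelated errors the cross-covariances are all true-score covariance, so they carry over unchanged; only the diagonal terms shrink to ρᵢσᵢ².
True-score variance = [1.8²·11.8²·0.75 + 1.5²·6²·0.78 + 10.7²·0.83] + 452.247 = 496.56 + 452.247 = 948.807.
Reliability = 948.807 / 1098.87 = 0.863.

0.863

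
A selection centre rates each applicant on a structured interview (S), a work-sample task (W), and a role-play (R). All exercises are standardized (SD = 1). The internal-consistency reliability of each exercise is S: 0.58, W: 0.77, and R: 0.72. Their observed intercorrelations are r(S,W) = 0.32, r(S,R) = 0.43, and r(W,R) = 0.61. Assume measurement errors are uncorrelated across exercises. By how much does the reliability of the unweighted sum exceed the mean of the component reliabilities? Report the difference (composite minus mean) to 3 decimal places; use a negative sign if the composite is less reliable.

Var(sum) = 3 + 2.72 = 5.72; true-score variance = 2.07 + 2.72 = 4.79; composite reliability = 0.8374.
Mean component reliability = 0.6900.
Difference = 0.8374 − 0.6900 = 0.147.

0.147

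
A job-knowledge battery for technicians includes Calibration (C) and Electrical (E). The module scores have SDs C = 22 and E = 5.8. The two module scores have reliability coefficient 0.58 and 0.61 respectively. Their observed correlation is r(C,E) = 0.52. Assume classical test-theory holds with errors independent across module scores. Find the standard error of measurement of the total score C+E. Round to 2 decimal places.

Var(total) = 517.64 + 132.704 = 650.344.
True-score variance = 301.24 + 132.704 = 433.944, so reliability = 0.6673.
Error variance = 650.344 − 433.944 = 216.4; SEM = √216.4 = 14.71.

14.71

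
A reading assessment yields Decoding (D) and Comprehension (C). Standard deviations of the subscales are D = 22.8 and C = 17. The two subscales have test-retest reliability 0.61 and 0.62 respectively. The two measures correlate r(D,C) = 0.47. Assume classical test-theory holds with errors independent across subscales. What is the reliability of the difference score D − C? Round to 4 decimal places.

Var(D−C) = 22.8² + 17² − 2·22.8·17·0.47 = 808.84 − 364.344 = 444.496.
Under uncorrelated errors the observed covariances equal the true-score covariances, so only the own-variance terms attenuate.
True-score variance = [22.8²·0.61 + 17²·0.62] − 364.344 = 496.282 − 364.344 = 131.938.
Reliability = 131.938 / 444.496 = 0.2968.

0.2968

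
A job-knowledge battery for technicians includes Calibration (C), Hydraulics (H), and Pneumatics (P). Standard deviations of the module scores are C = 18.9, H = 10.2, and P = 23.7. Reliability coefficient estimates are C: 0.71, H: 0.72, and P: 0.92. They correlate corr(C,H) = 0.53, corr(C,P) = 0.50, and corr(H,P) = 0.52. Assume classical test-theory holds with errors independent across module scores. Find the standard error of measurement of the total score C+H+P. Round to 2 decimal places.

13.33

Var(total) = 1022.94 + 903.686 = 1926.63.
True-score variance = 845.283 + 903.686 = 1748.97, so reliability = 0.9078.
Error variance = 1926.63 − 1748.97 = 177.657; SEM = √177.657 = 13.33.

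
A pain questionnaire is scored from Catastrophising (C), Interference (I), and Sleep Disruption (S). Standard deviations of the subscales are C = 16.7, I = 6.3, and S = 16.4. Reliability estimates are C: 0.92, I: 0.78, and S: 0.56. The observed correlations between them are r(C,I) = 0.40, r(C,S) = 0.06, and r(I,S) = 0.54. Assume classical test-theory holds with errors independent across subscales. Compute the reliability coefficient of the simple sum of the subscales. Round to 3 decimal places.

Var(C+I+S) = 16.7² + 6.3² + 16.4² + 2·[16.7·6.3·0.40 + 16.7·16.4·0.06 + 6.3·16.4·0.54] = 587.54 + 228.619 = 816.159.
With uncorrelated errors the cross-covariances are all true-score covariance, so they carry over unchanged; only the diagonal terms shrink to ρᵢσᵢ².
True-score variance = [16.7²·0.92 + 6.3²·0.78 + 16.4²·0.56] + 228.619 = 438.155 + 228.619 = 666.774.
Reliability = 666.774 / 816.159 = 0.817.

0.817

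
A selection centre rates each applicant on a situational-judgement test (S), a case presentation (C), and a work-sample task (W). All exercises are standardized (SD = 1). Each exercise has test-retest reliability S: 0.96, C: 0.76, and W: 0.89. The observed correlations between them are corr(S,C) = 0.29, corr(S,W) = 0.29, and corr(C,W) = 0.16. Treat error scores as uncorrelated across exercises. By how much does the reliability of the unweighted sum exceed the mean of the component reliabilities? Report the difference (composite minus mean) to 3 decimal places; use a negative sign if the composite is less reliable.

Var(sum) = 3 + 1.48 = 4.48; true-score variance = 2.61 + 1.48 = 4.09; composite reliability = 0.9129.
Mean component reliability = 0.8700.
Difference = 0.9129 − 0.8700 = 0.043.

0.043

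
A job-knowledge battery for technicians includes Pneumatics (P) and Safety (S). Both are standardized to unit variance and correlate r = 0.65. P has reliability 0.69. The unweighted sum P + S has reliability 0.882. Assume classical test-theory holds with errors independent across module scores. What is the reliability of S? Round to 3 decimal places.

0.921

Var(P+S) = 2 + 2·0.65 = 3.300.
True-score variance = ρ_P + ρ_S + 2·0.65, so 0.882 = (0.69 + ρ_S + 1.30) / 3.300.
ρ_S = 0.882·3.300 − 0.69 − 1.30 = 0.921.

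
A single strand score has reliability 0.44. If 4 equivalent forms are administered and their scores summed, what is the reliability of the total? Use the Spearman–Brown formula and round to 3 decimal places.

ρ_k = kρ / (1 + (k−1)ρ) = 4·0.44 / (1 + 3·0.44) = 1.760 / 2.320 = 0.759.

0.759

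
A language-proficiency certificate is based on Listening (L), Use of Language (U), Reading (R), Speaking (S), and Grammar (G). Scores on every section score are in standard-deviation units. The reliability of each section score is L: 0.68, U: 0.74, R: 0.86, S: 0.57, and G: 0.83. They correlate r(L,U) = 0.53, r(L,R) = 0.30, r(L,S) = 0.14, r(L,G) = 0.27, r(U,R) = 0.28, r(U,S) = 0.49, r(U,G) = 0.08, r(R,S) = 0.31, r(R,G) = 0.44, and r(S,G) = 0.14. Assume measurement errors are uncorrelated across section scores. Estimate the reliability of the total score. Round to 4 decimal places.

Var(L+U+R+S+G) = 5 + 2·[0.53 + 0.30 + 0.14 + 0.27 + 0.28 + 0.49 + 0.08 + 0.31 + 0.44 + 0.14] = 5 + 5.96 = 10.96.
Because errors are independent across components, Cov(Tᵢ,Tⱼ) = Cov(Xᵢ,Xⱼ); the off-diagonal part of the true-score variance is the same as above.
True-score variance = [0.68 + 0.74 + 0.86 + 0.57 + 0.83] + 5.96 = 3.68 + 5.96 = 9.64.
Reliability = 9.64 / 10.96 = 0.8796.

0.8796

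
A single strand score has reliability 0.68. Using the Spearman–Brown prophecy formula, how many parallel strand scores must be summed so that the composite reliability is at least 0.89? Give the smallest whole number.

k ≥ ρ*(1−ρ₁)/(ρ₁(1−ρ*)) = 0.89·0.32 / (0.68·0.11) = 3.807.
Smallest integer k = 4.

4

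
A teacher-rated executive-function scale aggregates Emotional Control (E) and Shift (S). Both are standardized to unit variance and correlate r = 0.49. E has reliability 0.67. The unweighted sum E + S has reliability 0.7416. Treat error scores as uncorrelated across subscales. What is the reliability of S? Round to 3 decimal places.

Var(E+S) = 2 + 2·0.49 = 2.980.
True-score variance = ρ_E + ρ_S + 2·0.49, so 0.7416 = (0.67 + ρ_S + 0.98) / 2.980.
ρ_S = 0.7416·2.980 − 0.67 − 0.98 = 0.560.

0.560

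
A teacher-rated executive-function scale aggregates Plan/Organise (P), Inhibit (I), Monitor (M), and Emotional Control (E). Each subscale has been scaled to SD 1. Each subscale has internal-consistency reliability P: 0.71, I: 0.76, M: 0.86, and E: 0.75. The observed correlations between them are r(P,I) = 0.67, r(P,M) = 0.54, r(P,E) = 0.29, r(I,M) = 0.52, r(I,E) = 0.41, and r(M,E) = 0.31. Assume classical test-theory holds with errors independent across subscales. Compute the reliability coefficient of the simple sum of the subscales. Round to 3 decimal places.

0.903

Var(P+I+M+E) = 4 + 2·[0.67 + 0.54 + 0.29 + 0.52 + 0.41 + 0.31] = 4 + 5.48 = 9.48.
With uncorrelated errors the cross-covariances are all true-score covariance, so they carry over unchanged; only the diagonal terms shrink to ρᵢσᵢ².
True-score variance = [0.71 + 0.76 + 0.86 + 0.75] + 5.48 = 3.08 + 5.48 = 8.56.
Reliability = 8.56 / 9.48 = 0.903.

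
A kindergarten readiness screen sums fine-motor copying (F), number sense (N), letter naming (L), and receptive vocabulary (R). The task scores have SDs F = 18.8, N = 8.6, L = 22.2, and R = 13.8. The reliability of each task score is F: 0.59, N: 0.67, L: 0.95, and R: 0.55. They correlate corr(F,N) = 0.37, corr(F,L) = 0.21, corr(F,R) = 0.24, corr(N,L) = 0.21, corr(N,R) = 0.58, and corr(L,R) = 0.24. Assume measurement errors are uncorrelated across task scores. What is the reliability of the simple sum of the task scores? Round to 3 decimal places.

Var(F+N+L+R) = 18.8² + 8.6² + 22.2² + 13.8² + 2·[18.8·8.6·0.37 + 18.8·22.2·0.21 + 18.8·13.8·0.24 + 8.6·22.2·0.21 + 8.6·13.8·0.58 + 22.2·13.8·0.24] = 1110.68 + 784.374 = 1895.05.
Because errors are independent across components, Cov(Tᵢ,Tⱼ) = Cov(Xᵢ,Xⱼ); the off-diagonal part of the true-score variance is the same as above.
True-score variance = [18.8²·0.59 + 8.6²·0.67 + 22.2²·0.95 + 13.8²·0.55] + 784.374 = 831.023 + 784.374 = 1615.4.
Reliability = 1615.4 / 1895.05 = 0.852.

0.852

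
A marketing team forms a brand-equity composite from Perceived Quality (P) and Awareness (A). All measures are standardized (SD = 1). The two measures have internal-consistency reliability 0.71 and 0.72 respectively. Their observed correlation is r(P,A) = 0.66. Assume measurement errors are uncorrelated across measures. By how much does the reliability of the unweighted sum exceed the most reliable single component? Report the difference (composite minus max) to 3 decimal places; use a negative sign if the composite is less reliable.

0.108

Var(sum) = 2 + 1.32 = 3.32; true-score variance = 1.43 + 1.32 = 2.75; composite reliability = 0.8283.
Max component reliability = 0.7200.
Difference = 0.8283 − 0.7200 = 0.108.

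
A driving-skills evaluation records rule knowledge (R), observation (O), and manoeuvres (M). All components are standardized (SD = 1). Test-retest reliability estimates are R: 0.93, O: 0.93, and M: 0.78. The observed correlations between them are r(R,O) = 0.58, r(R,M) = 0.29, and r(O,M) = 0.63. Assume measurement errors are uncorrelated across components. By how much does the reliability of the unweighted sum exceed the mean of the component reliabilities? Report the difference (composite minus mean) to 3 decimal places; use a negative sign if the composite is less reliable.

0.060

Var(sum) = 3 + 3 = 6; true-score variance = 2.64 + 3 = 5.64; composite reliability = 0.9400.
Mean component reliability = 0.8800.
Difference = 0.9400 − 0.8800 = 0.060.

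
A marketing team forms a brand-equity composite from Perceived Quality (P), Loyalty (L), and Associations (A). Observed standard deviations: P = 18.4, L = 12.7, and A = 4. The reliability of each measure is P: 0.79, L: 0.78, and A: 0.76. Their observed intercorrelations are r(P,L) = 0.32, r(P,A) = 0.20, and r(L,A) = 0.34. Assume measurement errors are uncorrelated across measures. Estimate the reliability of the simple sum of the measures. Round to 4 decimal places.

0.8486

Var(P+L+A) = 18.4² + 12.7² + 4² + 2·[18.4·12.7·0.32 + 18.4·4·0.20 + 12.7·4·0.34] = 515.85 + 213.539 = 729.389.
With uncorrelated errors the cross-covariances are all true-score covariance, so they carry over unchanged; only the diagonal terms shrink to ρᵢσᵢ².
True-score variance = [18.4²·0.79 + 12.7²·0.78 + 4²·0.76] + 213.539 = 405.429 + 213.539 = 618.968.
Reliability = 618.968 / 729.389 = 0.8486.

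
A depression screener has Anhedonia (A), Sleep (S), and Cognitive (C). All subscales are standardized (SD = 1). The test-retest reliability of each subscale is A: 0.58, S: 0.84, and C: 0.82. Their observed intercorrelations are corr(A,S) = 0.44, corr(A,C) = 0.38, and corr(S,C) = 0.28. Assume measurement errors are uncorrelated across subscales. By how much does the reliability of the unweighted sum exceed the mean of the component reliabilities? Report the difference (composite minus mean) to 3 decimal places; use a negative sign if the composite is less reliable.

Var(sum) = 3 + 2.2 = 5.2; true-score variance = 2.24 + 2.2 = 4.44; composite reliability = 0.8538.
Mean component reliability = 0.7467.
Difference = 0.8538 − 0.7467 = 0.107.

0.107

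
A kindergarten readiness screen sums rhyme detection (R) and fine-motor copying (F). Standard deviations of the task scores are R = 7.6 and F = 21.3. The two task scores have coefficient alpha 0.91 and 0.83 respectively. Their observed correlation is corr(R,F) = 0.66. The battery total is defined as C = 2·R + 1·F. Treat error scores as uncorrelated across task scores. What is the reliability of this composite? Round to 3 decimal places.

0.912

Var(C) = 2²·7.6² + 21.3² + 2·[2·7.6·21.3·0.66] = 684.73 + 427.363 = 1112.09.
Under uncorrelated errors the observed covariances equal the true-score covariances, so only the own-variance terms attenuate.
True-score variance = [2²·7.6²·0.91 + 21.3²·0.83] + 427.363 = 586.809 + 427.363 = 1014.17.
Reliability = 1014.17 / 1112.09 = 0.912.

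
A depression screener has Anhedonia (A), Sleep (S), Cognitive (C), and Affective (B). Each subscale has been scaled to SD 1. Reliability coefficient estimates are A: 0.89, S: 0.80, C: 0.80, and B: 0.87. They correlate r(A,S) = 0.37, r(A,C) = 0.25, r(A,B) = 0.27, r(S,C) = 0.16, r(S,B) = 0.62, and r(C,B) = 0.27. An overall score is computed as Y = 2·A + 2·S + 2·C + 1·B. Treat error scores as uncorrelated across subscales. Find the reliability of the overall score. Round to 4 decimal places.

0.9091

Var(Y) = 2² + 2² + 2² + 1 + 2·[4·0.37 + 4·0.25 + 2·0.27 + 4·0.16 + 2·0.62 + 2·0.27] = 13 + 10.88 = 23.88.
Because errors are independent across components, Cov(Tᵢ,Tⱼ) = Cov(Xᵢ,Xⱼ); the off-diagonal part of the true-score variance is the same as above.
True-score variance = [2²·0.89 + 2²·0.80 + 2²·0.80 + 0.87] + 10.88 = 10.83 + 10.88 = 21.71.
Reliability = 21.71 / 23.88 = 0.9091.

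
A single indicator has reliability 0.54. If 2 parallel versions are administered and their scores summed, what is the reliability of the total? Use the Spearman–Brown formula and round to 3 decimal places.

ρ_k = kρ / (1 + (k−1)ρ) = 2·0.54 / (1 + 1·0.54) = 1.080 / 1.540 = 0.701.

0.701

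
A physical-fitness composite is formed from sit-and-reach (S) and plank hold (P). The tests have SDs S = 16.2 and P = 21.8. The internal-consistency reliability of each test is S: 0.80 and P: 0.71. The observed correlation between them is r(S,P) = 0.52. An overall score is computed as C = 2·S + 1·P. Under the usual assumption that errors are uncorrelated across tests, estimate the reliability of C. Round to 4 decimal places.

Var(C) = 2²·16.2² + 21.8² + 2·[2·16.2·21.8·0.52] = 1525 + 734.573 = 2259.57.
With uncorrelated errors the cross-covariances are all true-score covariance, so they carry over unchanged; only the diagonal terms shrink to ρᵢσᵢ².
True-score variance = [2²·16.2²·0.80 + 21.8²·0.71] + 734.573 = 1177.23 + 734.573 = 1911.8.
Reliability = 1911.8 / 2259.57 = 0.8461.

0.8461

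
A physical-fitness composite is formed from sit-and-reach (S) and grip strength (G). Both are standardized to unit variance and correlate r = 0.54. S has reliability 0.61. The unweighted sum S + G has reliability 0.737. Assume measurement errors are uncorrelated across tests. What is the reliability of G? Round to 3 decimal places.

Var(S+G) = 2 + 2·0.54 = 3.080.
True-score variance = ρ_S + ρ_G + 2·0.54, so 0.737 = (0.61 + ρ_G + 1.08) / 3.080.
ρ_G = 0.737·3.080 − 0.61 − 1.08 = 0.580.

0.580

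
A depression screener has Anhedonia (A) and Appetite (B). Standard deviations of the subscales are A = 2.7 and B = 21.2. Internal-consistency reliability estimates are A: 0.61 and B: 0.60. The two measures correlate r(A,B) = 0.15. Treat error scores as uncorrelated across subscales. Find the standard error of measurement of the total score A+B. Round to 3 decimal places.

Var(total) = 456.73 + 17.172 = 473.902.
True-score variance = 274.111 + 17.172 = 291.283, so reliability = 0.6146.
Error variance = 473.902 − 291.283 = 182.619; SEM = √182.619 = 13.514.

13.514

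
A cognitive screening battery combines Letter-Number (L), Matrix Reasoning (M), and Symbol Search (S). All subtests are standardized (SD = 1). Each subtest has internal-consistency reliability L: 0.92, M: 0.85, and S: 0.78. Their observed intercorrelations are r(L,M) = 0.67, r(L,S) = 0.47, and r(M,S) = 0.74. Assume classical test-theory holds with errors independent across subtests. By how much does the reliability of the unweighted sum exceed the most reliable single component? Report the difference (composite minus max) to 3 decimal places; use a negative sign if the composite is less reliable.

0.013

Var(sum) = 3 + 3.76 = 6.76; true-score variance = 2.55 + 3.76 = 6.31; composite reliability = 0.9334.
Max component reliability = 0.9200.
Difference = 0.9334 − 0.9200 = 0.013.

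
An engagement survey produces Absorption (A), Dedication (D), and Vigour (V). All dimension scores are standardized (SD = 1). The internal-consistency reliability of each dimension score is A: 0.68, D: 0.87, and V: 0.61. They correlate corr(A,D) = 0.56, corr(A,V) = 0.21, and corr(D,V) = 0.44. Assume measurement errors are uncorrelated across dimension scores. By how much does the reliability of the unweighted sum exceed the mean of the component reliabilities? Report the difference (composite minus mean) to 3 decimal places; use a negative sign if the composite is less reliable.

Var(sum) = 3 + 2.42 = 5.42; true-score variance = 2.16 + 2.42 = 4.58; composite reliability = 0.8450.
Mean component reliability = 0.7200.
Difference = 0.8450 − 0.7200 = 0.125.

0.125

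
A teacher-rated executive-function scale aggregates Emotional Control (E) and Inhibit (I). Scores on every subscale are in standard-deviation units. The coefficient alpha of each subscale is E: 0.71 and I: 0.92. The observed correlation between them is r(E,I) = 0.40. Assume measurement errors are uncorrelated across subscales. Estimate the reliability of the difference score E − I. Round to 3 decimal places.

0.692

Var(E−I) = 1 + 1 − 2·0.40 = 2 − 0.8 = 1.2.
Under uncorrelated errors the observed covariances equal the true-score covariances, so only the own-variance terms attenuate.
True-score variance = [0.71 + 0.92] − 0.8 = 1.63 − 0.8 = 0.83.
Reliability = 0.83 / 1.2 = 0.692.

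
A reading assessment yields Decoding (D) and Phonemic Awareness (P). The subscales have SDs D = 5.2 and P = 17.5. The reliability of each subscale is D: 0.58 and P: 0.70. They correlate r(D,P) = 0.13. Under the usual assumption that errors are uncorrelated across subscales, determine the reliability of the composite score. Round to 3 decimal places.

0.711

Var(D+P) = 5.2² + 17.5² + 2·[5.2·17.5·0.13] = 333.29 + 23.66 = 356.95.
Because errors are independent across components, Cov(Tᵢ,Tⱼ) = Cov(Xᵢ,Xⱼ); the off-diagonal part of the true-score variance is the same as above.
True-score variance = [5.2²·0.58 + 17.5²·0.70] + 23.66 = 230.058 + 23.66 = 253.718.
Reliability = 253.718 / 356.95 = 0.711.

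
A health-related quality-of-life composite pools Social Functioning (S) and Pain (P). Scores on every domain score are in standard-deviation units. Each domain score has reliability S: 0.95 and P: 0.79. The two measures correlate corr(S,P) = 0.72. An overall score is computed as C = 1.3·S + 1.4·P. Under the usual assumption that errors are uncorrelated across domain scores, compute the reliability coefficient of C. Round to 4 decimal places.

0.9209

Var(C) = 1.3² + 1.4² + 2·[1.82·0.72] = 3.65 + 2.6208 = 6.2708.
Under uncorrelated errors the observed covariances equal the true-score covariances, so only the own-variance terms attenuate.
True-score variance = [1.3²·0.95 + 1.4²·0.79] + 2.6208 = 3.1539 + 2.6208 = 5.7747.
Reliability = 5.7747 / 6.2708 = 0.9209.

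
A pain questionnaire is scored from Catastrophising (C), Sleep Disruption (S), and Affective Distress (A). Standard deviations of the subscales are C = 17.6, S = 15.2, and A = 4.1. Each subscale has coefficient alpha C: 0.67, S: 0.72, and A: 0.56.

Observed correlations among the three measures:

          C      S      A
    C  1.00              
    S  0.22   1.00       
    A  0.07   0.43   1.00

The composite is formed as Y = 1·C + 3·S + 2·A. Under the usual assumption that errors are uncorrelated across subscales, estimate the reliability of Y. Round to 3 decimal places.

0.773

Var(Y) = 17.6² + 3²·15.2² + 2²·4.1² + 2·[3·17.6·15.2·0.22 + 2·17.6·4.1·0.07 + 6·15.2·4.1·0.43] = 2456.36 + 694.902 = 3151.26.
Because errors are independent across components, Cov(Tᵢ,Tⱼ) = Cov(Xᵢ,Xⱼ); the off-diagonal part of the true-score variance is the same as above.
True-score variance = [17.6²·0.67 + 3²·15.2²·0.72 + 2²·4.1²·0.56] + 694.902 = 1742.33 + 694.902 = 2437.24.
Reliability = 2437.24 / 3151.26 = 0.773.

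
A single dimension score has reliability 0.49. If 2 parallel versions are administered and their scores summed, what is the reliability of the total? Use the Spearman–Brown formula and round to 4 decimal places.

ρ_k = kρ / (1 + (k−1)ρ) = 2·0.49 / (1 + 1·0.49) = 0.980 / 1.490 = 0.6577.

0.6577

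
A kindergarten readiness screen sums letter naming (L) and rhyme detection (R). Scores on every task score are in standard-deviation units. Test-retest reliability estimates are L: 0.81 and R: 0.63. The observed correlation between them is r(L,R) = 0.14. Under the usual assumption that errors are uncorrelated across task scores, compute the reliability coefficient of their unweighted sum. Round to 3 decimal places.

Var(L+R) = 2 + 2·[0.14] = 2 + 0.28 = 2.28.
With uncorrelated errors the cross-covariances are all true-score covariance, so they carry over unchanged; only the diagonal terms shrink to ρᵢσᵢ².
True-score variance = [0.81 + 0.63] + 0.28 = 1.44 + 0.28 = 1.72.
Reliability = 1.72 / 2.28 = 0.754.

0.754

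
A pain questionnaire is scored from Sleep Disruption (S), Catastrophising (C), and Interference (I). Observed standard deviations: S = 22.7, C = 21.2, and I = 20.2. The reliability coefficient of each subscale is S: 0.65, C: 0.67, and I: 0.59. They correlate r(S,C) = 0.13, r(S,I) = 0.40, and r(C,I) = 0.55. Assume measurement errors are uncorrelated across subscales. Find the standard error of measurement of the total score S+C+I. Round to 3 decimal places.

22.270

Var(total) = 1372.77 + 963.018 = 2335.79.
True-score variance = 876.807 + 963.018 = 1839.83, so reliability = 0.7877.
Error variance = 2335.79 − 1839.83 = 495.963; SEM = √495.963 = 22.270.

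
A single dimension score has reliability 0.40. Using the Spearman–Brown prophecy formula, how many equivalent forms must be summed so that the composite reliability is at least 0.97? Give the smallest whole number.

k ≥ ρ*(1−ρ₁)/(ρ₁(1−ρ*)) = 0.97·0.60 / (0.40·0.03) = 48.500.
Smallest integer k = 49.

49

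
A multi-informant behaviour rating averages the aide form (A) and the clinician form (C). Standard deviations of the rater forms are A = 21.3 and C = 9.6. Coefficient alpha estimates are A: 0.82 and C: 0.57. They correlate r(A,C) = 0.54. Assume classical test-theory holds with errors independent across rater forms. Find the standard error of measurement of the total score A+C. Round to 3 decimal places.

11.013

Var(total) = 545.85 + 220.838 = 766.688.
True-score variance = 424.557 + 220.838 = 645.395, so reliability = 0.8418.
Error variance = 766.688 − 645.395 = 121.293; SEM = √121.293 = 11.013.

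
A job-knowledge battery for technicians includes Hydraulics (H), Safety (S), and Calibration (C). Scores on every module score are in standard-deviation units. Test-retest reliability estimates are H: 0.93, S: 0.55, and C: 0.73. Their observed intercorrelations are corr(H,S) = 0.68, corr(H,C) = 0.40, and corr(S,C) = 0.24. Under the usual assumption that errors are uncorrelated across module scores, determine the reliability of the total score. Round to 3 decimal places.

0.860

Var(H+S+C) = 3 + 2·[0.68 + 0.40 + 0.24] = 3 + 2.64 = 5.64.
Under uncorrelated errors the observed covariances equal the true-score covariances, so only the own-variance terms attenuate.
True-score variance = [0.93 + 0.55 + 0.73] + 2.64 = 2.21 + 2.64 = 4.85.
Reliability = 4.85 / 5.64 = 0.860.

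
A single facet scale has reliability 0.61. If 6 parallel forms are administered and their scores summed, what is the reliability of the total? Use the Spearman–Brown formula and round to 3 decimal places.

0.904

ρ_k = kρ / (1 + (k−1)ρ) = 6·0.61 / (1 + 5·0.61) = 3.660 / 4.050 = 0.904.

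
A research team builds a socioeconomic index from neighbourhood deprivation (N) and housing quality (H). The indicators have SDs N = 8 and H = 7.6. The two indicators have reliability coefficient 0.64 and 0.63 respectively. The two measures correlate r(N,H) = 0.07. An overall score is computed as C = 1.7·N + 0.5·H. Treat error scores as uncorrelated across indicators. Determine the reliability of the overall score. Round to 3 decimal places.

Var(C) = 1.7²·8² + 0.5²·7.6² + 2·[0.85·8·7.6·0.07] = 199.4 + 7.2352 = 206.635.
Because errors are independent across components, Cov(Tᵢ,Tⱼ) = Cov(Xᵢ,Xⱼ); the off-diagonal part of the true-score variance is the same as above.
True-score variance = [1.7²·8²·0.64 + 0.5²·7.6²·0.63] + 7.2352 = 127.472 + 7.2352 = 134.707.
Reliability = 134.707 / 206.635 = 0.652.

0.652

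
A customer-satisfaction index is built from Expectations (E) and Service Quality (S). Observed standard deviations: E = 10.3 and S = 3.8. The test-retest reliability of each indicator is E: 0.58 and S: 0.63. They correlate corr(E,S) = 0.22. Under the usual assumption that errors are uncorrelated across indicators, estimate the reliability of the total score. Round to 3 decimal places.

Var(E+S) = 10.3² + 3.8² + 2·[10.3·3.8·0.22] = 120.53 + 17.2216 = 137.752.
Because errors are independent across components, Cov(Tᵢ,Tⱼ) = Cov(Xᵢ,Xⱼ); the off-diagonal part of the true-score variance is the same as above.
True-score variance = [10.3²·0.58 + 3.8²·0.63] + 17.2216 = 70.6294 + 17.2216 = 87.851.
Reliability = 87.851 / 137.752 = 0.638.

0.638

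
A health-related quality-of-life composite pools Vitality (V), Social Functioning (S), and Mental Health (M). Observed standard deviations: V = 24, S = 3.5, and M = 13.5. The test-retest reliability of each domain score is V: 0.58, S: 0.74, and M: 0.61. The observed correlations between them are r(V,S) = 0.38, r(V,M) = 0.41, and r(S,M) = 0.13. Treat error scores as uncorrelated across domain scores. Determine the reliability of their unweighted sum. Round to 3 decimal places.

0.716

Var(V+S+M) = 24² + 3.5² + 13.5² + 2·[24·3.5·0.38 + 24·13.5·0.41 + 3.5·13.5·0.13] = 770.5 + 341.805 = 1112.31.
With uncorrelated errors the cross-covariances are all true-score covariance, so they carry over unchanged; only the diagonal terms shrink to ρᵢσᵢ².
True-score variance = [24²·0.58 + 3.5²·0.74 + 13.5²·0.61] + 341.805 = 454.317 + 341.805 = 796.122.
Reliability = 796.122 / 1112.31 = 0.716.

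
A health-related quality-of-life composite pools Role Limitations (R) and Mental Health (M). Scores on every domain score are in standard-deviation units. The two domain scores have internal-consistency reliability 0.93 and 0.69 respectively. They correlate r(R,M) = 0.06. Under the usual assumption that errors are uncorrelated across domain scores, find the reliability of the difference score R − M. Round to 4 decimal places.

0.7979

Var(R−M) = 1 + 1 − 2·0.06 = 2 − 0.12 = 1.88.
With uncorrelated errors the cross-covariances are all true-score covariance, so they carry over unchanged; only the diagonal terms shrink to ρᵢσᵢ².
True-score variance = [0.93 + 0.69] − 0.12 = 1.62 − 0.12 = 1.5.
Reliability = 1.5 / 1.88 = 0.7979.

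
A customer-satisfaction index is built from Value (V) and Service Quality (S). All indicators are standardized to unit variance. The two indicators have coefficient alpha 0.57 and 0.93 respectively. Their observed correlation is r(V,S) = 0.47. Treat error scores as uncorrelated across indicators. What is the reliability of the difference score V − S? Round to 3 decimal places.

Var(V−S) = 1 + 1 − 2·0.47 = 2 − 0.94 = 1.06.
Because errors are independent across components, Cov(Tᵢ,Tⱼ) = Cov(Xᵢ,Xⱼ); the off-diagonal part of the true-score variance is the same as above.
True-score variance = [0.57 + 0.93] − 0.94 = 1.5 − 0.94 = 0.56.
Reliability = 0.56 / 1.06 = 0.528.

0.528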